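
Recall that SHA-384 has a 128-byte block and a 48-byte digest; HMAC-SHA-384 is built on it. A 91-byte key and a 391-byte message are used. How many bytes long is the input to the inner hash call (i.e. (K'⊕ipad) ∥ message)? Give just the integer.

519

Key is 91 ≤ 128 bytes, zero-padded: |K'| = 128.
Inner input = (K'⊕ipad) ∥ m → 128 + 391 = 519 bytes.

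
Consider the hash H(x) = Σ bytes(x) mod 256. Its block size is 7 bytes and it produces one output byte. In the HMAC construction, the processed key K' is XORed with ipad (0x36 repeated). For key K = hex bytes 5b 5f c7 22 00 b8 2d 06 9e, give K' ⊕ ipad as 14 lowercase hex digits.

Key hex bytes 5b 5f c7 22 00 b8 2d 06 9e is 9 bytes > B = 7, so hash it first: H(key) = 2c, then zero-pad to 7 bytes: K' = 2c 00 00 00 00 00 00.
XOR each byte with 0x36: 2c⊕36=1a, 00⊕36=36, 00⊕36=36, 00⊕36=36, 00⊕36=36, 00⊕36=36, 00⊕36=36.

1a363636363636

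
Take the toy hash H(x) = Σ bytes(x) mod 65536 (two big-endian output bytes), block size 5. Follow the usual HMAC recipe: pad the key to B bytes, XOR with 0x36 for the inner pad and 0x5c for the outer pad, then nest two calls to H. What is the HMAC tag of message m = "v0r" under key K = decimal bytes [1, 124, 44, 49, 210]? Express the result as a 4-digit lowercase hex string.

0288

Key decimal bytes [1, 124, 44, 49, 210] = 01 7c 2c 31 d2 is exactly B = 5 bytes: K' = 01 7c 2c 31 d2.
K' ⊕ ipad = 37 4a 1a 07 e4.  K' ⊕ opad = 5d 20 70 6d 8e.
Inner input = (K'⊕ipad) ∥ m = 37 4a 1a 07 e4 ∥ 76 30 72.
Inner hash: sum = 55+74+26+7+228+118+48+114 = 670 → 02 9e.
Outer input = (K'⊕opad) ∥ inner = 5d 20 70 6d 8e ∥ 02 9e.
Outer hash (tag): sum = 93+32+112+109+142+2+158 = 648 → 02 88.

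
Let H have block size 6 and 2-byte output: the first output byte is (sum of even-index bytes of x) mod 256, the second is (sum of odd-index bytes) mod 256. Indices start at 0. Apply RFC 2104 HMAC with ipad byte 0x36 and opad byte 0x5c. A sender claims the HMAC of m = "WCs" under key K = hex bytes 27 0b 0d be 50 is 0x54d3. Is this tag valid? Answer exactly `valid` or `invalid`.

valid

Key hex bytes 27 0b 0d be 50 is 5 bytes ≤ B = 6; zero-pad to 6 bytes: K' = 27 0b 0d be 50 00.
K' ⊕ ipad = 11 3d 3b 88 66 36; K' ⊕ opad = 7b 57 51 e2 0c 5c.
Inner hash: even-index sum = 380 mod 256 = 124; odd-index sum = 318 mod 256 = 62 → 7c 3e.
Outer hash (recomputed tag): even-index sum = 340 mod 256 = 84; odd-index sum = 467 mod 256 = 211 → 54 d3.
Recomputed tag = 54d3; claimed = 54d3 → match.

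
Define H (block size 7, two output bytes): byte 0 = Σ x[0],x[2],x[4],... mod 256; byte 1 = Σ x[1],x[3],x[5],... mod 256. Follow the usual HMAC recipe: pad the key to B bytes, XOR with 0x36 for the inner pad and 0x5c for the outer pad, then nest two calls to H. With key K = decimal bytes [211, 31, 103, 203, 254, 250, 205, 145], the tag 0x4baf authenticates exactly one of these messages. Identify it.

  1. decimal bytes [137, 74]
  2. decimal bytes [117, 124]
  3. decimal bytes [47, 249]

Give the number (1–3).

3

Key decimal bytes [211, 31, 103, 203, 254, 250, 205, 145] = d3 1f 67 cb fe fa cd 91 is 8 bytes > B = 7, so hash it first: H(key) = 05 75, then zero-pad to 7 bytes: K' = 05 75 00 00 00 00 00.
K' ⊕ ipad = 33 43 36 36 36 36 36; K' ⊕ opad = 59 29 5c 5c 5c 5c 5c.
m1: inner = H(33 43 36 36 36 36 36 89 4a) = 1f 38; tag = H(59 29 5c 5c 5c 5c 5c 1f 38) = a500
m2: inner = H(33 43 36 36 36 36 36 75 7c) = 51 24; tag = H(59 29 5c 5c 5c 5c 5c 51 24) = 9132
m3: inner = H(33 43 36 36 36 36 36 2f f9) = ce de; tag = H(59 29 5c 5c 5c 5c 5c ce de) = 4baf ← matches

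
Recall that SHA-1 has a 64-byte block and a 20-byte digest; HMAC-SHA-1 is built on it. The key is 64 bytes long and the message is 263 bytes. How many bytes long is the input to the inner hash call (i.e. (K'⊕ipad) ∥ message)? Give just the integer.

Key is 64 ≤ 64 bytes, zero-padded: |K'| = 64.
Inner input = (K'⊕ipad) ∥ m → 64 + 263 = 327 bytes.

327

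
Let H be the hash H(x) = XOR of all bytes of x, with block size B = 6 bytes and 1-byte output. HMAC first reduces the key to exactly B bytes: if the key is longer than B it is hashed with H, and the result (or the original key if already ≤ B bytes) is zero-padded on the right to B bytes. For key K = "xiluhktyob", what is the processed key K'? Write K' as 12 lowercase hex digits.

|K| = 10 > B = 6, so first hash the key.
H(K): XOR 78⊕69⊕6c⊕75⊕68⊕6b⊕74⊕79⊕6f⊕62 = 0b.
Zero-pad H(K) = 0b to 6 bytes: K' = 0b 00 00 00 00 00.

0b0000000000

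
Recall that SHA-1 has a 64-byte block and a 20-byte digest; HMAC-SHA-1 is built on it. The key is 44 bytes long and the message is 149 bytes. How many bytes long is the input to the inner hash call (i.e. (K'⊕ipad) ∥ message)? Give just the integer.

Key is 44 ≤ 64 bytes, zero-padded: |K'| = 64.
Inner input = (K'⊕ipad) ∥ m → 64 + 149 = 213 bytes.

213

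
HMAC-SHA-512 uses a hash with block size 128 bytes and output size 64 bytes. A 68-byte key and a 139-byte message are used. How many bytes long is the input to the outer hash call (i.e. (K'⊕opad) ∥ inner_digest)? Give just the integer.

Key is 68 ≤ 128 bytes, zero-padded: |K'| = 128.
Outer input = (K'⊕opad) ∥ H(inner) → 128 + 64 = 192 bytes.

192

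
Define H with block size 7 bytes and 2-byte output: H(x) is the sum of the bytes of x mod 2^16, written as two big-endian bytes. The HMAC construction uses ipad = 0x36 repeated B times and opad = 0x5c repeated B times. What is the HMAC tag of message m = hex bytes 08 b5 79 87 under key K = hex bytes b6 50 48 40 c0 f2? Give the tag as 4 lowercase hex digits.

Key hex bytes b6 50 48 40 c0 f2 is 6 bytes ≤ B = 7; zero-pad to 7 bytes: K' = b6 50 48 40 c0 f2 00.
K' ⊕ ipad = 80 66 7e 76 f6 c4 36.  K' ⊕ opad = ea 0c 14 1c 9c ae 5c.
Inner input = (K'⊕ipad) ∥ m = 80 66 7e 76 f6 c4 36 ∥ 08 b5 79 87.
Inner hash: sum = 128+102+126+118+246+196+54+8+181+121+135 = 1415 → 05 87.
Outer input = (K'⊕opad) ∥ inner = ea 0c 14 1c 9c ae 5c ∥ 05 87.
Outer hash (tag): sum = 234+12+20+28+156+174+92+5+135 = 856 → 03 58.

0358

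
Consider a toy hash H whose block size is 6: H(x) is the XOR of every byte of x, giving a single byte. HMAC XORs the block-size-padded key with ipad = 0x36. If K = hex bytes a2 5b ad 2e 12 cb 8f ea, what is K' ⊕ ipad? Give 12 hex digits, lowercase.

Key hex bytes a2 5b ad 2e 12 cb 8f ea is 8 bytes > B = 6, so hash it first: H(key) = c6, then zero-pad to 6 bytes: K' = c6 00 00 00 00 00.
XOR each byte with 0x36: c6⊕36=f0, 00⊕36=36, 00⊕36=36, 00⊕36=36, 00⊕36=36, 00⊕36=36.

f03636363636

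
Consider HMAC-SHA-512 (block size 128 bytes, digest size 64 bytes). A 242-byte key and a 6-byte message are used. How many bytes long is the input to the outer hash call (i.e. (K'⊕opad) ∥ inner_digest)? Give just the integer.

Key is 242 > 128 bytes, so it is hashed to 64 bytes then zero-padded to 128: |K'| = 128.
Outer input = (K'⊕opad) ∥ H(inner) → 128 + 64 = 192 bytes.

192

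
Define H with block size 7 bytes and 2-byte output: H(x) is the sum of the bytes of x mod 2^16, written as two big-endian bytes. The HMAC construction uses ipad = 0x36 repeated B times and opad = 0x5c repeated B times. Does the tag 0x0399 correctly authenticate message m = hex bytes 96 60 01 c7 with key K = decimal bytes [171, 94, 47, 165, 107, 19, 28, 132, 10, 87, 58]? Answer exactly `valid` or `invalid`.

Key decimal bytes [171, 94, 47, 165, 107, 19, 28, 132, 10, 87, 58] = ab 5e 2f a5 6b 13 1c 84 0a 57 3a is 11 bytes > B = 7, so hash it first: H(key) = 03 96, then zero-pad to 7 bytes: K' = 03 96 00 00 00 00 00.
K' ⊕ ipad = 35 a0 36 36 36 36 36; K' ⊕ opad = 5f ca 5c 5c 5c 5c 5c.
Inner hash: sum = 53+160+54+54+54+54+54+150+96+1+199 = 929 → 03 a1.
Outer hash (recomputed tag): sum = 95+202+92+92+92+92+92+3+161 = 921 → 03 99.
Recomputed tag = 0399; claimed = 0399 → match.

valid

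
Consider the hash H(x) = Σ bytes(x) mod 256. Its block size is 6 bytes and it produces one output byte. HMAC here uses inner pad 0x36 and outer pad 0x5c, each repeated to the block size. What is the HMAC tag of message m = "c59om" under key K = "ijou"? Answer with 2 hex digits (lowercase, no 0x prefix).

Key "ijou" = 69 6a 6f 75 is 4 bytes ≤ B = 6; zero-pad to 6 bytes: K' = 69 6a 6f 75 00 00.
K' ⊕ ipad = 5f 5c 59 43 36 36.  K' ⊕ opad = 35 36 33 29 5c 5c.
Inner input = (K'⊕ipad) ∥ m = 5f 5c 59 43 36 36 ∥ 63 35 39 6f 6d.
Inner hash: sum = 95+92+89+67+54+54+99+53+57+111+109 = 880; mod 256 = 112 → 70.
Outer input = (K'⊕opad) ∥ inner = 35 36 33 29 5c 5c ∥ 70.
Outer hash (tag): sum = 53+54+51+41+92+92+112 = 495; mod 256 = 239 → ef.

ef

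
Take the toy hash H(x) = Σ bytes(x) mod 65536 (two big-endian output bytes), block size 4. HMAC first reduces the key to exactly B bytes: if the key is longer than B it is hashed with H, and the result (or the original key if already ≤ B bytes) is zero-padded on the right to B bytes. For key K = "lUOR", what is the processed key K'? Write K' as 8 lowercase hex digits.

Key "lUOR" = 6c 55 4f 52 is exactly B = 4 bytes: K' = 6c 55 4f 52.

6c554f52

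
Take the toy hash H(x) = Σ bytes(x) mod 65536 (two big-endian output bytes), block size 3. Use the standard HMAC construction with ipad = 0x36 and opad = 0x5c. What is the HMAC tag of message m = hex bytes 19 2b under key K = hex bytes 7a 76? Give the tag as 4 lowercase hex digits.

Key hex bytes 7a 76 is 2 bytes ≤ B = 3; zero-pad to 3 bytes: K' = 7a 76 00.
K' ⊕ ipad = 4c 40 36.  K' ⊕ opad = 26 2a 5c.
Inner input = (K'⊕ipad) ∥ m = 4c 40 36 ∥ 19 2b.
Inner hash: sum = 76+64+54+25+43 = 262 → 01 06.
Outer input = (K'⊕opad) ∥ inner = 26 2a 5c ∥ 01 06.
Outer hash (tag): sum = 38+42+92+1+6 = 179 → 00 b3.

00b3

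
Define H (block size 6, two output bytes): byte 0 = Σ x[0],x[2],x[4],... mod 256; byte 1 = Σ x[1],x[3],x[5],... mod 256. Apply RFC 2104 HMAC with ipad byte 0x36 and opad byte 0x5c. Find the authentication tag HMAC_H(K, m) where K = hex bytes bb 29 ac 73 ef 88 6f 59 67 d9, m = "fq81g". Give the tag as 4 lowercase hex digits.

Key hex bytes bb 29 ac 73 ef 88 6f 59 67 d9 is 10 bytes > B = 6, so hash it first: H(key) = 2c 56, then zero-pad to 6 bytes: K' = 2c 56 00 00 00 00.
K' ⊕ ipad = 1a 60 36 36 36 36.  K' ⊕ opad = 70 0a 5c 5c 5c 5c.
Inner input = (K'⊕ipad) ∥ m = 1a 60 36 36 36 36 ∥ 66 71 38 31 67.
Inner hash: even-index sum = 395 mod 256 = 139; odd-index sum = 366 mod 256 = 110 → 8b 6e.
Outer input = (K'⊕opad) ∥ inner = 70 0a 5c 5c 5c 5c ∥ 8b 6e.
Outer hash (tag): even-index sum = 435 mod 256 = 179; odd-index sum = 304 mod 256 = 48 → b3 30.

b330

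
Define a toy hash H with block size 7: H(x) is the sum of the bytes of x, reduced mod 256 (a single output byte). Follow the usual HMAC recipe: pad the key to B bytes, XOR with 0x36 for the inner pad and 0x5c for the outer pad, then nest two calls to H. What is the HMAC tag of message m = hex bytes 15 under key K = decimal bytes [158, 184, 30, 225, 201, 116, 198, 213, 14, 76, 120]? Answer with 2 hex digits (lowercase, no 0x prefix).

Key decimal bytes [158, 184, 30, 225, 201, 116, 198, 213, 14, 76, 120] = 9e b8 1e e1 c9 74 c6 d5 0e 4c 78 is 11 bytes > B = 7, so hash it first: H(key) = ff, then zero-pad to 7 bytes: K' = ff 00 00 00 00 00 00.
K' ⊕ ipad = c9 36 36 36 36 36 36.  K' ⊕ opad = a3 5c 5c 5c 5c 5c 5c.
Inner input = (K'⊕ipad) ∥ m = c9 36 36 36 36 36 36 ∥ 15.
Inner hash: sum = 201+54+54+54+54+54+54+21 = 546; mod 256 = 34 → 22.
Outer input = (K'⊕opad) ∥ inner = a3 5c 5c 5c 5c 5c 5c ∥ 22.
Outer hash (tag): sum = 163+92+92+92+92+92+92+34 = 749; mod 256 = 237 → ed.

ed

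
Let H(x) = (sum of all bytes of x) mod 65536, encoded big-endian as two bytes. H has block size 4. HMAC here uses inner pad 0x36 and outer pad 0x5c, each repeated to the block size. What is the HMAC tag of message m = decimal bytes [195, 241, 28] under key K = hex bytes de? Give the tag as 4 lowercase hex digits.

01f3

Key hex bytes de is 1 byte ≤ B = 4; zero-pad to 4 bytes: K' = de 00 00 00.
K' ⊕ ipad = e8 36 36 36.  K' ⊕ opad = 82 5c 5c 5c.
Inner input = (K'⊕ipad) ∥ m = e8 36 36 36 ∥ c3 f1 1c.
Inner hash: sum = 232+54+54+54+195+241+28 = 858 → 03 5a.
Outer input = (K'⊕opad) ∥ inner = 82 5c 5c 5c ∥ 03 5a.
Outer hash (tag): sum = 130+92+92+92+3+90 = 499 → 01 f3.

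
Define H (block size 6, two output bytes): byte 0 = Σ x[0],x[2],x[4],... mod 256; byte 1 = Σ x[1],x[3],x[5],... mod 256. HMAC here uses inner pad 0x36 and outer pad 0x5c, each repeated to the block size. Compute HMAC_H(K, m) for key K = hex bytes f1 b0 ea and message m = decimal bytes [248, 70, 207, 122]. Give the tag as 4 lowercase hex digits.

5f56

Key hex bytes f1 b0 ea is 3 bytes ≤ B = 6; zero-pad to 6 bytes: K' = f1 b0 ea 00 00 00.
K' ⊕ ipad = c7 86 dc 36 36 36.  K' ⊕ opad = ad ec b6 5c 5c 5c.
Inner input = (K'⊕ipad) ∥ m = c7 86 dc 36 36 36 ∥ f8 46 cf 7a.
Inner hash: even-index sum = 928 mod 256 = 160; odd-index sum = 434 mod 256 = 178 → a0 b2.
Outer input = (K'⊕opad) ∥ inner = ad ec b6 5c 5c 5c ∥ a0 b2.
Outer hash (tag): even-index sum = 607 mod 256 = 95; odd-index sum = 598 mod 256 = 86 → 5f 56.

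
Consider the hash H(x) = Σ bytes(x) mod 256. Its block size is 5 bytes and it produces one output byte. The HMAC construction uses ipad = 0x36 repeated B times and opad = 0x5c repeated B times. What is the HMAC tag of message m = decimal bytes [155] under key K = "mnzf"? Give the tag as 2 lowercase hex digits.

3f

Key "mnzf" = 6d 6e 7a 66 is 4 bytes ≤ B = 5; zero-pad to 5 bytes: K' = 6d 6e 7a 66 00.
K' ⊕ ipad = 5b 58 4c 50 36.  K' ⊕ opad = 31 32 26 3a 5c.
Inner input = (K'⊕ipad) ∥ m = 5b 58 4c 50 36 ∥ 9b.
Inner hash: sum = 91+88+76+80+54+155 = 544; mod 256 = 32 → 20.
Outer input = (K'⊕opad) ∥ inner = 31 32 26 3a 5c ∥ 20.
Outer hash (tag): sum = 49+50+38+58+92+32 = 319; mod 256 = 63 → 3f.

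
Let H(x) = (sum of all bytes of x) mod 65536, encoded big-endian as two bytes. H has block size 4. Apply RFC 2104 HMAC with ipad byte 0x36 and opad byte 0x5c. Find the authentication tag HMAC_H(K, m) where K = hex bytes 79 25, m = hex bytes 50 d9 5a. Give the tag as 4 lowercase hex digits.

01a9

Key hex bytes 79 25 is 2 bytes ≤ B = 4; zero-pad to 4 bytes: K' = 79 25 00 00.
K' ⊕ ipad = 4f 13 36 36.  K' ⊕ opad = 25 79 5c 5c.
Inner input = (K'⊕ipad) ∥ m = 4f 13 36 36 ∥ 50 d9 5a.
Inner hash: sum = 79+19+54+54+80+217+90 = 593 → 02 51.
Outer input = (K'⊕opad) ∥ inner = 25 79 5c 5c ∥ 02 51.
Outer hash (tag): sum = 37+121+92+92+2+81 = 425 → 01 a9.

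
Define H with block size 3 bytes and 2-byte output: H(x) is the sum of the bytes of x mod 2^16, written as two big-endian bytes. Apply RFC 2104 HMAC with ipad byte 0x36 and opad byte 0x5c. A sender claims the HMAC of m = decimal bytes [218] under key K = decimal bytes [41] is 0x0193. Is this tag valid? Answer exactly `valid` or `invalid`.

Key decimal bytes [41] = 29 is 1 byte ≤ B = 3; zero-pad to 3 bytes: K' = 29 00 00.
K' ⊕ ipad = 1f 36 36; K' ⊕ opad = 75 5c 5c.
Inner hash: sum = 31+54+54+218 = 357 → 01 65.
Outer hash (recomputed tag): sum = 117+92+92+1+101 = 403 → 01 93.
Recomputed tag = 0193; claimed = 0193 → match.

valid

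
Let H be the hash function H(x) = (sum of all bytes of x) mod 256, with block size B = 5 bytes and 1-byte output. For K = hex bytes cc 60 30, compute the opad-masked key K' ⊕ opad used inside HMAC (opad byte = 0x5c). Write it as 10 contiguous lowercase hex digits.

Key hex bytes cc 60 30 is 3 bytes ≤ B = 5; zero-pad to 5 bytes: K' = cc 60 30 00 00.
XOR each byte with 0x5c: cc⊕5c=90, 60⊕5c=3c, 30⊕5c=6c, 00⊕5c=5c, 00⊕5c=5c.

903c6c5c5c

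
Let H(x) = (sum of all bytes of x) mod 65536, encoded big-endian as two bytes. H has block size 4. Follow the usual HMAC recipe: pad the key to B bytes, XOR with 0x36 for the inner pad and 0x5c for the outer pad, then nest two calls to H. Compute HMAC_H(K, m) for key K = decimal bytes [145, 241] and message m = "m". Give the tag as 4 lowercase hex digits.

027b

Key decimal bytes [145, 241] = 91 f1 is 2 bytes ≤ B = 4; zero-pad to 4 bytes: K' = 91 f1 00 00.
K' ⊕ ipad = a7 c7 36 36.  K' ⊕ opad = cd ad 5c 5c.
Inner input = (K'⊕ipad) ∥ m = a7 c7 36 36 ∥ 6d.
Inner hash: sum = 167+199+54+54+109 = 583 → 02 47.
Outer input = (K'⊕opad) ∥ inner = cd ad 5c 5c ∥ 02 47.
Outer hash (tag): sum = 205+173+92+92+2+71 = 635 → 02 7b.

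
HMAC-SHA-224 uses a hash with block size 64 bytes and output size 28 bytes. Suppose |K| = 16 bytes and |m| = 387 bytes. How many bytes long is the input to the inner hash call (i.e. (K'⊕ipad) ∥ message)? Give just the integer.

451

Key is 16 ≤ 64 bytes, zero-padded: |K'| = 64.
Inner input = (K'⊕ipad) ∥ m → 64 + 387 = 451 bytes.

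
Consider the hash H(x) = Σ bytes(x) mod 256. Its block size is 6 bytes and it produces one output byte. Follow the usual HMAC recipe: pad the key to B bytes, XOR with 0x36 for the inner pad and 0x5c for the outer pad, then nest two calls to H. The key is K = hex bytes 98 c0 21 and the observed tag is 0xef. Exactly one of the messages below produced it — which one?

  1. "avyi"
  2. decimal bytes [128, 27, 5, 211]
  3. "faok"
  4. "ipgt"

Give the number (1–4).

3

Key hex bytes 98 c0 21 is 3 bytes ≤ B = 6; zero-pad to 6 bytes: K' = 98 c0 21 00 00 00.
K' ⊕ ipad = ae f6 17 36 36 36; K' ⊕ opad = c4 9c 7d 5c 5c 5c.
m1: inner = H(ae f6 17 36 36 36 61 76 79 69) = 16; tag = H(c4 9c 7d 5c 5c 5c 16) = 07
m2: inner = H(ae f6 17 36 36 36 80 1b 05 d3) = d0; tag = H(c4 9c 7d 5c 5c 5c d0) = c1
m3: inner = H(ae f6 17 36 36 36 66 61 6f 6b) = fe; tag = H(c4 9c 7d 5c 5c 5c fe) = ef ← matches
m4: inner = H(ae f6 17 36 36 36 69 70 67 74) = 11; tag = H(c4 9c 7d 5c 5c 5c 11) = 02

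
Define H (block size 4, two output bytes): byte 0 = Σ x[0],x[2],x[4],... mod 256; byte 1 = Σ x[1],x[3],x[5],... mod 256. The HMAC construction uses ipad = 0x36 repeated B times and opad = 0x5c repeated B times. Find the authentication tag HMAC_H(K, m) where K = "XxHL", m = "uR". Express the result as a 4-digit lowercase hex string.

Key "XxHL" = 58 78 48 4c is exactly B = 4 bytes: K' = 58 78 48 4c.
K' ⊕ ipad = 6e 4e 7e 7a.  K' ⊕ opad = 04 24 14 10.
Inner input = (K'⊕ipad) ∥ m = 6e 4e 7e 7a ∥ 75 52.
Inner hash: even-index sum = 353 mod 256 = 97; odd-index sum = 282 mod 256 = 26 → 61 1a.
Outer input = (K'⊕opad) ∥ inner = 04 24 14 10 ∥ 61 1a.
Outer hash (tag): even-index sum = 121 mod 256 = 121; odd-index sum = 78 mod 256 = 78 → 79 4e.

794e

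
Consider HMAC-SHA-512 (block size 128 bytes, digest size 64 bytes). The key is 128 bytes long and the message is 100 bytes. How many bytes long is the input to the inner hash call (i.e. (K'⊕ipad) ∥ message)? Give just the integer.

Key is 128 ≤ 128 bytes, zero-padded: |K'| = 128.
Inner input = (K'⊕ipad) ∥ m → 128 + 100 = 228 bytes.

228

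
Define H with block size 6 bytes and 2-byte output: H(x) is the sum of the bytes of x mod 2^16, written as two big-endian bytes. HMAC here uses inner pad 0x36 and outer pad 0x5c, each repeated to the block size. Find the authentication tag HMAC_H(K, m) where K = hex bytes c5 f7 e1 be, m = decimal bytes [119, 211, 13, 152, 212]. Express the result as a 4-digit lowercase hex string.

Key hex bytes c5 f7 e1 be is 4 bytes ≤ B = 6; zero-pad to 6 bytes: K' = c5 f7 e1 be 00 00.
K' ⊕ ipad = f3 c1 d7 88 36 36.  K' ⊕ opad = 99 ab bd e2 5c 5c.
Inner input = (K'⊕ipad) ∥ m = f3 c1 d7 88 36 36 ∥ 77 d3 0d 98 d4.
Inner hash: sum = 243+193+215+136+54+54+119+211+13+152+212 = 1602 → 06 42.
Outer input = (K'⊕opad) ∥ inner = 99 ab bd e2 5c 5c ∥ 06 42.
Outer hash (tag): sum = 153+171+189+226+92+92+6+66 = 995 → 03 e3.

03e3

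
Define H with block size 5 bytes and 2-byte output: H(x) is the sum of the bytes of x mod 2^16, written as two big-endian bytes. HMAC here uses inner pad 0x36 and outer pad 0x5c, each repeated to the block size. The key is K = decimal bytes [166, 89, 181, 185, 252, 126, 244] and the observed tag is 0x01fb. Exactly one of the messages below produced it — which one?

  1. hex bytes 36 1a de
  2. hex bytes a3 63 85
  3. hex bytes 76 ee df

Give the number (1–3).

3

Key decimal bytes [166, 89, 181, 185, 252, 126, 244] = a6 59 b5 b9 fc 7e f4 is 7 bytes > B = 5, so hash it first: H(key) = 04 db, then zero-pad to 5 bytes: K' = 04 db 00 00 00.
K' ⊕ ipad = 32 ed 36 36 36; K' ⊕ opad = 58 87 5c 5c 5c.
m1: inner = H(32 ed 36 36 36 36 1a de) = 02 ef; tag = H(58 87 5c 5c 5c 02 ef) = 02e4
m2: inner = H(32 ed 36 36 36 a3 63 85) = 03 4c; tag = H(58 87 5c 5c 5c 03 4c) = 0242
m3: inner = H(32 ed 36 36 36 76 ee df) = 04 04; tag = H(58 87 5c 5c 5c 04 04) = 01fb ← matches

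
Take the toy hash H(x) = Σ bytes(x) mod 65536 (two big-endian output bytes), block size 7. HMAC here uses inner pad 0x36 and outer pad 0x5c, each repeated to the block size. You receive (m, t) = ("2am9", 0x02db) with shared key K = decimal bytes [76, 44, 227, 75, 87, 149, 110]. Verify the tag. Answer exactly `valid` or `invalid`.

valid

Key decimal bytes [76, 44, 227, 75, 87, 149, 110] = 4c 2c e3 4b 57 95 6e is exactly B = 7 bytes: K' = 4c 2c e3 4b 57 95 6e.
K' ⊕ ipad = 7a 1a d5 7d 61 a3 58; K' ⊕ opad = 10 70 bf 17 0b c9 32.
Inner hash: sum = 122+26+213+125+97+163+88+50+97+109+57 = 1147 → 04 7b.
Outer hash (recomputed tag): sum = 16+112+191+23+11+201+50+4+123 = 731 → 02 db.
Recomputed tag = 02db; claimed = 02db → match.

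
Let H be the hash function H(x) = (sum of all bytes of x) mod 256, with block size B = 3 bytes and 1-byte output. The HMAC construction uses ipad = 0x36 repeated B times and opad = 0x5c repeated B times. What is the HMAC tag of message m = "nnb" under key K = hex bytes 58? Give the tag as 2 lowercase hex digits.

Key hex bytes 58 is 1 byte ≤ B = 3; zero-pad to 3 bytes: K' = 58 00 00.
K' ⊕ ipad = 6e 36 36.  K' ⊕ opad = 04 5c 5c.
Inner input = (K'⊕ipad) ∥ m = 6e 36 36 ∥ 6e 6e 62.
Inner hash: sum = 110+54+54+110+110+98 = 536; mod 256 = 24 → 18.
Outer input = (K'⊕opad) ∥ inner = 04 5c 5c ∥ 18.
Outer hash (tag): sum = 4+92+92+24 = 212 → d4.

d4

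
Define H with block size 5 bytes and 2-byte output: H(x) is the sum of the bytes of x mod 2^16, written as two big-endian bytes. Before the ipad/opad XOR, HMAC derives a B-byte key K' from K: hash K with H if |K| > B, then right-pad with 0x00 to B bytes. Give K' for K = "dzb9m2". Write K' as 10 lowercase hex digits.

|K| = 6 > B = 5, so first hash the key.
H(K): sum = 100+122+98+57+109+50 = 536 → 02 18.
Zero-pad H(K) = 02 18 to 5 bytes: K' = 02 18 00 00 00.

0218000000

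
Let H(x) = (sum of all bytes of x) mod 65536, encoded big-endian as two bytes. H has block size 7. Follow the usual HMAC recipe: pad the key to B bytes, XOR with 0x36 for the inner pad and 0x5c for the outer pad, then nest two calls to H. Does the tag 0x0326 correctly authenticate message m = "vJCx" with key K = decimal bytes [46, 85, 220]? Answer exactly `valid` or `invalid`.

Key decimal bytes [46, 85, 220] = 2e 55 dc is 3 bytes ≤ B = 7; zero-pad to 7 bytes: K' = 2e 55 dc 00 00 00 00.
K' ⊕ ipad = 18 63 ea 36 36 36 36; K' ⊕ opad = 72 09 80 5c 5c 5c 5c.
Inner hash: sum = 24+99+234+54+54+54+54+118+74+67+120 = 952 → 03 b8.
Outer hash (recomputed tag): sum = 114+9+128+92+92+92+92+3+184 = 806 → 03 26.
Recomputed tag = 0326; claimed = 0326 → match.

valid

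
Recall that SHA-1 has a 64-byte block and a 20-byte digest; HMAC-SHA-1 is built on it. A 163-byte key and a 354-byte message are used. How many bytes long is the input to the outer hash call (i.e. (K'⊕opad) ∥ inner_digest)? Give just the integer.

84

Key is 163 > 64 bytes, so it is hashed to 20 bytes then zero-padded to 64: |K'| = 64.
Outer input = (K'⊕opad) ∥ H(inner) → 64 + 20 = 84 bytes.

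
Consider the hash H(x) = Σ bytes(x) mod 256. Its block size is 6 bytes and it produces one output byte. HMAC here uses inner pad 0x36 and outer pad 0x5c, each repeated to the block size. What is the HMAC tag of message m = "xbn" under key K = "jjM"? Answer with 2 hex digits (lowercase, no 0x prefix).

Key "jjM" = 6a 6a 4d is 3 bytes ≤ B = 6; zero-pad to 6 bytes: K' = 6a 6a 4d 00 00 00.
K' ⊕ ipad = 5c 5c 7b 36 36 36.  K' ⊕ opad = 36 36 11 5c 5c 5c.
Inner input = (K'⊕ipad) ∥ m = 5c 5c 7b 36 36 36 ∥ 78 62 6e.
Inner hash: sum = 92+92+123+54+54+54+120+98+110 = 797; mod 256 = 29 → 1d.
Outer input = (K'⊕opad) ∥ inner = 36 36 11 5c 5c 5c ∥ 1d.
Outer hash (tag): sum = 54+54+17+92+92+92+29 = 430; mod 256 = 174 → ae.

ae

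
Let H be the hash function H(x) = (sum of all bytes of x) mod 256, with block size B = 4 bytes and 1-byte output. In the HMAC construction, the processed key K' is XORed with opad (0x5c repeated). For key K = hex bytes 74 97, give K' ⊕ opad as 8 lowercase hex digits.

Key hex bytes 74 97 is 2 bytes ≤ B = 4; zero-pad to 4 bytes: K' = 74 97 00 00.
XOR each byte with 0x5c: 74⊕5c=28, 97⊕5c=cb, 00⊕5c=5c, 00⊕5c=5c.

28cb5c5c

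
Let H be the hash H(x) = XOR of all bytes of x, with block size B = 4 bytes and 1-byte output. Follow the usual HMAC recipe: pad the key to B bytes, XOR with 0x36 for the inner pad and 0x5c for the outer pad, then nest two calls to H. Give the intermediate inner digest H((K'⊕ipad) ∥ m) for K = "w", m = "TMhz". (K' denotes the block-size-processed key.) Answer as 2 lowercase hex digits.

7c

Key "w" = 77 is 1 byte ≤ B = 4; zero-pad to 4 bytes: K' = 77 00 00 00.
K' ⊕ ipad = 41 36 36 36.
Inner input = 41 36 36 36 ∥ 54 4d 68 7a.
Inner hash: XOR 41⊕36⊕36⊕36⊕54⊕4d⊕68⊕7a = 7c.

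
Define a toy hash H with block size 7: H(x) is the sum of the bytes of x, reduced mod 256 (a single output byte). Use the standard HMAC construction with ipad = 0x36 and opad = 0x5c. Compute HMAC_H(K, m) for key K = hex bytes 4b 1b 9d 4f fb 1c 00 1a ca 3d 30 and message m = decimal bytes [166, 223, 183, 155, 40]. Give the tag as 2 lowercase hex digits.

dd

Key hex bytes 4b 1b 9d 4f fb 1c 00 1a ca 3d 30 is 11 bytes > B = 7, so hash it first: H(key) = ba, then zero-pad to 7 bytes: K' = ba 00 00 00 00 00 00.
K' ⊕ ipad = 8c 36 36 36 36 36 36.  K' ⊕ opad = e6 5c 5c 5c 5c 5c 5c.
Inner input = (K'⊕ipad) ∥ m = 8c 36 36 36 36 36 36 ∥ a6 df b7 9b 28.
Inner hash: sum = 140+54+54+54+54+54+54+166+223+183+155+40 = 1231; mod 256 = 207 → cf.
Outer input = (K'⊕opad) ∥ inner = e6 5c 5c 5c 5c 5c 5c ∥ cf.
Outer hash (tag): sum = 230+92+92+92+92+92+92+207 = 989; mod 256 = 221 → dd.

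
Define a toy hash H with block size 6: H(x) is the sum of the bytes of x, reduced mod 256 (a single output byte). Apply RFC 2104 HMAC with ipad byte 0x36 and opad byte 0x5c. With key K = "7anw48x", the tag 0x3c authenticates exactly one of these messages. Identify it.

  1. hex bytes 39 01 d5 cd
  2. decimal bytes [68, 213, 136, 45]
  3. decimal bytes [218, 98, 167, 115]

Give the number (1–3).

2

Key "7anw48x" = 37 61 6e 77 34 38 78 is 7 bytes > B = 6, so hash it first: H(key) = 61, then zero-pad to 6 bytes: K' = 61 00 00 00 00 00.
K' ⊕ ipad = 57 36 36 36 36 36; K' ⊕ opad = 3d 5c 5c 5c 5c 5c.
m1: inner = H(57 36 36 36 36 36 39 01 d5 cd) = 41; tag = H(3d 5c 5c 5c 5c 5c 41) = 4a
m2: inner = H(57 36 36 36 36 36 44 d5 88 2d) = 33; tag = H(3d 5c 5c 5c 5c 5c 33) = 3c ← matches
m3: inner = H(57 36 36 36 36 36 da 62 a7 73) = bb; tag = H(3d 5c 5c 5c 5c 5c bb) = c4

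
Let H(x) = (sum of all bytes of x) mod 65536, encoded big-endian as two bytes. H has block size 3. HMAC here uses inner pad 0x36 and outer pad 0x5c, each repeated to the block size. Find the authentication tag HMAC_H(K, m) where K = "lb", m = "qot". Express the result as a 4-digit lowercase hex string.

0104

Key "lb" = 6c 62 is 2 bytes ≤ B = 3; zero-pad to 3 bytes: K' = 6c 62 00.
K' ⊕ ipad = 5a 54 36.  K' ⊕ opad = 30 3e 5c.
Inner input = (K'⊕ipad) ∥ m = 5a 54 36 ∥ 71 6f 74.
Inner hash: sum = 90+84+54+113+111+116 = 568 → 02 38.
Outer input = (K'⊕opad) ∥ inner = 30 3e 5c ∥ 02 38.
Outer hash (tag): sum = 48+62+92+2+56 = 260 → 01 04.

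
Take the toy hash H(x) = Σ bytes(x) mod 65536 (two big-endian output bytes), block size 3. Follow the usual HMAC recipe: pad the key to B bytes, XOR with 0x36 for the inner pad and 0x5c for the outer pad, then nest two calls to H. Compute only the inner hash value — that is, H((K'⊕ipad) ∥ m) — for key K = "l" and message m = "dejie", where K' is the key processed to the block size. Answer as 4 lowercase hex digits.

02c7

Key "l" = 6c is 1 byte ≤ B = 3; zero-pad to 3 bytes: K' = 6c 00 00.
K' ⊕ ipad = 5a 36 36.
Inner input = 5a 36 36 ∥ 64 65 6a 69 65.
Inner hash: sum = 90+54+54+100+101+106+105+101 = 711 → 02 c7.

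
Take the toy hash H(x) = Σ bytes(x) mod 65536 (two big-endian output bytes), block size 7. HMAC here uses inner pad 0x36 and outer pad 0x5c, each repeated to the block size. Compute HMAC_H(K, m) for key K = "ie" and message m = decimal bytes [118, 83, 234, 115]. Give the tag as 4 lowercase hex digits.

0323

Key "ie" = 69 65 is 2 bytes ≤ B = 7; zero-pad to 7 bytes: K' = 69 65 00 00 00 00 00.
K' ⊕ ipad = 5f 53 36 36 36 36 36.  K' ⊕ opad = 35 39 5c 5c 5c 5c 5c.
Inner input = (K'⊕ipad) ∥ m = 5f 53 36 36 36 36 36 ∥ 76 53 ea 73.
Inner hash: sum = 95+83+54+54+54+54+54+118+83+234+115 = 998 → 03 e6.
Outer input = (K'⊕opad) ∥ inner = 35 39 5c 5c 5c 5c 5c ∥ 03 e6.
Outer hash (tag): sum = 53+57+92+92+92+92+92+3+230 = 803 → 03 23.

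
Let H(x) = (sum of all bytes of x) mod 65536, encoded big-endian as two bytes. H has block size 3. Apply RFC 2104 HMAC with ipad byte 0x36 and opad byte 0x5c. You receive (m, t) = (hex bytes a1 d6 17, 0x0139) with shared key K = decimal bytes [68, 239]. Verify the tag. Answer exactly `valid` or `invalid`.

Key decimal bytes [68, 239] = 44 ef is 2 bytes ≤ B = 3; zero-pad to 3 bytes: K' = 44 ef 00.
K' ⊕ ipad = 72 d9 36; K' ⊕ opad = 18 b3 5c.
Inner hash: sum = 114+217+54+161+214+23 = 783 → 03 0f.
Outer hash (recomputed tag): sum = 24+179+92+3+15 = 313 → 01 39.
Recomputed tag = 0139; claimed = 0139 → match.

valid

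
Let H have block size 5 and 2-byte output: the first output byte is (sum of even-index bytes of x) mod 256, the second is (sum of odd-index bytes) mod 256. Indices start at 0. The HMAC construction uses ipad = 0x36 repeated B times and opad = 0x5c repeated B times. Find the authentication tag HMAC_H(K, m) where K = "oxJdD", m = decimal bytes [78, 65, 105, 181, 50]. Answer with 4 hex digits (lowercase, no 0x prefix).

Key "oxJdD" = 6f 78 4a 64 44 is exactly B = 5 bytes: K' = 6f 78 4a 64 44.
K' ⊕ ipad = 59 4e 7c 52 72.  K' ⊕ opad = 33 24 16 38 18.
Inner input = (K'⊕ipad) ∥ m = 59 4e 7c 52 72 ∥ 4e 41 69 b5 32.
Inner hash: even-index sum = 573 mod 256 = 61; odd-index sum = 393 mod 256 = 137 → 3d 89.
Outer input = (K'⊕opad) ∥ inner = 33 24 16 38 18 ∥ 3d 89.
Outer hash (tag): even-index sum = 234 mod 256 = 234; odd-index sum = 153 mod 256 = 153 → ea 99.

ea99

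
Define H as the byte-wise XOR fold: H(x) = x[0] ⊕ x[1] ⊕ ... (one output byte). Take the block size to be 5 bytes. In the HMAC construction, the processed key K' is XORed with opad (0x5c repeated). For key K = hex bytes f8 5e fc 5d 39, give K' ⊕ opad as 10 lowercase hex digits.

a402a00165

Key hex bytes f8 5e fc 5d 39 is exactly B = 5 bytes: K' = f8 5e fc 5d 39.
XOR each byte with 0x5c: f8⊕5c=a4, 5e⊕5c=02, fc⊕5c=a0, 5d⊕5c=01, 39⊕5c=65.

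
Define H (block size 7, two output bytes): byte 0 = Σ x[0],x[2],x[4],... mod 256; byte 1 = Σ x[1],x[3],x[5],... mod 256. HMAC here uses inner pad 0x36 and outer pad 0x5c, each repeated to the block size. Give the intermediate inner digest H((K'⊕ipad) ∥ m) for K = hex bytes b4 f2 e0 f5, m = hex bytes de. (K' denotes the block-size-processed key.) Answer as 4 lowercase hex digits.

c49b

Key hex bytes b4 f2 e0 f5 is 4 bytes ≤ B = 7; zero-pad to 7 bytes: K' = b4 f2 e0 f5 00 00 00.
K' ⊕ ipad = 82 c4 d6 c3 36 36 36.
Inner input = 82 c4 d6 c3 36 36 36 ∥ de.
Inner hash: even-index sum = 452 mod 256 = 196; odd-index sum = 667 mod 256 = 155 → c4 9b.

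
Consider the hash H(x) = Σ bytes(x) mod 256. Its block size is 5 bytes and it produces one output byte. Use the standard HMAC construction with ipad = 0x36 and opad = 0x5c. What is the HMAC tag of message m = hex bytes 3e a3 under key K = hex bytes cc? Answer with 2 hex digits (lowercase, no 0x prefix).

b3

Key hex bytes cc is 1 byte ≤ B = 5; zero-pad to 5 bytes: K' = cc 00 00 00 00.
K' ⊕ ipad = fa 36 36 36 36.  K' ⊕ opad = 90 5c 5c 5c 5c.
Inner input = (K'⊕ipad) ∥ m = fa 36 36 36 36 ∥ 3e a3.
Inner hash: sum = 250+54+54+54+54+62+163 = 691; mod 256 = 179 → b3.
Outer input = (K'⊕opad) ∥ inner = 90 5c 5c 5c 5c ∥ b3.
Outer hash (tag): sum = 144+92+92+92+92+179 = 691; mod 256 = 179 → b3.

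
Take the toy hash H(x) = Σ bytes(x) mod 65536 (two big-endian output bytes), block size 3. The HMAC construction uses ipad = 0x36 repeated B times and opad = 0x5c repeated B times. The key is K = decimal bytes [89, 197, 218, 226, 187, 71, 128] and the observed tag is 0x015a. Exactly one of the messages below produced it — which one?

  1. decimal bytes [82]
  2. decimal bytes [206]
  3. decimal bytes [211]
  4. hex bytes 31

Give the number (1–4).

3

Key decimal bytes [89, 197, 218, 226, 187, 71, 128] = 59 c5 da e2 bb 47 80 is 7 bytes > B = 3, so hash it first: H(key) = 04 5c, then zero-pad to 3 bytes: K' = 04 5c 00.
K' ⊕ ipad = 32 6a 36; K' ⊕ opad = 58 00 5c.
m1: inner = H(32 6a 36 52) = 01 24; tag = H(58 00 5c 01 24) = 00d9
m2: inner = H(32 6a 36 ce) = 01 a0; tag = H(58 00 5c 01 a0) = 0155
m3: inner = H(32 6a 36 d3) = 01 a5; tag = H(58 00 5c 01 a5) = 015a ← matches
m4: inner = H(32 6a 36 31) = 01 03; tag = H(58 00 5c 01 03) = 00b8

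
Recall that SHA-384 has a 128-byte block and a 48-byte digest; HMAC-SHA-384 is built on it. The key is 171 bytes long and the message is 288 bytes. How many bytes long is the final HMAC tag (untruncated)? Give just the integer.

48

The tag is one SHA-384 digest: 48 bytes.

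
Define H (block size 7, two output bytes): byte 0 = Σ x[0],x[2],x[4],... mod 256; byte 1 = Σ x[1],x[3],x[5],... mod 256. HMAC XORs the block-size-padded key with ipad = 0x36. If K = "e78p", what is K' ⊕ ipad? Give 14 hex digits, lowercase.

53010e46363636

Key "e78p" = 65 37 38 70 is 4 bytes ≤ B = 7; zero-pad to 7 bytes: K' = 65 37 38 70 00 00 00.
XOR each byte with 0x36: 65⊕36=53, 37⊕36=01, 38⊕36=0e, 70⊕36=46, 00⊕36=36, 00⊕36=36, 00⊕36=36.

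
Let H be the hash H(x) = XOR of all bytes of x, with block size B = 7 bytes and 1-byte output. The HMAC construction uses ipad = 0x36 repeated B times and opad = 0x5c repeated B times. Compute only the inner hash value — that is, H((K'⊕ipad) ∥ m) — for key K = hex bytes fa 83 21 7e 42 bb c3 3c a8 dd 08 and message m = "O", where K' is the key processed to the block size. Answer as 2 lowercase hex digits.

24

Key hex bytes fa 83 21 7e 42 bb c3 3c a8 dd 08 is 11 bytes > B = 7, so hash it first: H(key) = 5d, then zero-pad to 7 bytes: K' = 5d 00 00 00 00 00 00.
K' ⊕ ipad = 6b 36 36 36 36 36 36.
Inner input = 6b 36 36 36 36 36 36 ∥ 4f.
Inner hash: XOR 6b⊕36⊕36⊕36⊕36⊕36⊕36⊕4f = 24.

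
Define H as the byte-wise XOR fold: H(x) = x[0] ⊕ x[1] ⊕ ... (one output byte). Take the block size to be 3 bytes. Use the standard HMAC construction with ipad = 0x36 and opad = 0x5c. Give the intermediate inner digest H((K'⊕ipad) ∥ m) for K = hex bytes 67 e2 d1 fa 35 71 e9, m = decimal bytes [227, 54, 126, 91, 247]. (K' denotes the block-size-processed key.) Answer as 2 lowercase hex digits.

Key hex bytes 67 e2 d1 fa 35 71 e9 is 7 bytes > B = 3, so hash it first: H(key) = 03, then zero-pad to 3 bytes: K' = 03 00 00.
K' ⊕ ipad = 35 36 36.
Inner input = 35 36 36 ∥ e3 36 7e 5b f7.
Inner hash: XOR 35⊕36⊕36⊕e3⊕36⊕7e⊕5b⊕f7 = 32.

32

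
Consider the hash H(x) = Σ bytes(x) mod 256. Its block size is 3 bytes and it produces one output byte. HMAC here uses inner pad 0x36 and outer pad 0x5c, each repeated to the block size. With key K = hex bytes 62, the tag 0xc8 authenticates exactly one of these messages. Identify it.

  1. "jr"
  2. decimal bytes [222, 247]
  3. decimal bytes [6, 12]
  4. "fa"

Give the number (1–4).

3

Key hex bytes 62 is 1 byte ≤ B = 3; zero-pad to 3 bytes: K' = 62 00 00.
K' ⊕ ipad = 54 36 36; K' ⊕ opad = 3e 5c 5c.
m1: inner = H(54 36 36 6a 72) = 9c; tag = H(3e 5c 5c 9c) = 92
m2: inner = H(54 36 36 de f7) = 95; tag = H(3e 5c 5c 95) = 8b
m3: inner = H(54 36 36 06 0c) = d2; tag = H(3e 5c 5c d2) = c8 ← matches
m4: inner = H(54 36 36 66 61) = 87; tag = H(3e 5c 5c 87) = 7d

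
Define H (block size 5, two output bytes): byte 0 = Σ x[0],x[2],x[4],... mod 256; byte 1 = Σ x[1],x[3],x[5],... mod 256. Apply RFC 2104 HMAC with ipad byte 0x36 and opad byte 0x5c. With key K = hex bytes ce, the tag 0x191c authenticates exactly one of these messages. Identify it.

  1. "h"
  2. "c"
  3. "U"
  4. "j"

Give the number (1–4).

Key hex bytes ce is 1 byte ≤ B = 5; zero-pad to 5 bytes: K' = ce 00 00 00 00.
K' ⊕ ipad = f8 36 36 36 36; K' ⊕ opad = 92 5c 5c 5c 5c.
m1: inner = H(f8 36 36 36 36 68) = 64 d4; tag = H(92 5c 5c 5c 5c 64 d4) = 1e1c
m2: inner = H(f8 36 36 36 36 63) = 64 cf; tag = H(92 5c 5c 5c 5c 64 cf) = 191c ← matches
m3: inner = H(f8 36 36 36 36 55) = 64 c1; tag = H(92 5c 5c 5c 5c 64 c1) = 0b1c
m4: inner = H(f8 36 36 36 36 6a) = 64 d6; tag = H(92 5c 5c 5c 5c 64 d6) = 201c

2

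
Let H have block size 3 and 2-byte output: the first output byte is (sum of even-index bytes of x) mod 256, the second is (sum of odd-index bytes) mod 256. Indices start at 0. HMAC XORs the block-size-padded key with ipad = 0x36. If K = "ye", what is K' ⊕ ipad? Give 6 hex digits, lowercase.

Key "ye" = 79 65 is 2 bytes ≤ B = 3; zero-pad to 3 bytes: K' = 79 65 00.
XOR each byte with 0x36: 79⊕36=4f, 65⊕36=53, 00⊕36=36.

4f5336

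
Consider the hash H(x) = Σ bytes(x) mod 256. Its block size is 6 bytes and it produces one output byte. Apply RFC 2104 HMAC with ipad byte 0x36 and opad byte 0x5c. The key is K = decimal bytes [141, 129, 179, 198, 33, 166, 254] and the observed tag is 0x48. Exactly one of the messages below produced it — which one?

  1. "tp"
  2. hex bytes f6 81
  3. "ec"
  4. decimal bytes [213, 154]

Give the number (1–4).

1

Key decimal bytes [141, 129, 179, 198, 33, 166, 254] = 8d 81 b3 c6 21 a6 fe is 7 bytes > B = 6, so hash it first: H(key) = 4c, then zero-pad to 6 bytes: K' = 4c 00 00 00 00 00.
K' ⊕ ipad = 7a 36 36 36 36 36; K' ⊕ opad = 10 5c 5c 5c 5c 5c.
m1: inner = H(7a 36 36 36 36 36 74 70) = 6c; tag = H(10 5c 5c 5c 5c 5c 6c) = 48 ← matches
m2: inner = H(7a 36 36 36 36 36 f6 81) = ff; tag = H(10 5c 5c 5c 5c 5c ff) = db
m3: inner = H(7a 36 36 36 36 36 65 63) = 50; tag = H(10 5c 5c 5c 5c 5c 50) = 2c
m4: inner = H(7a 36 36 36 36 36 d5 9a) = f7; tag = H(10 5c 5c 5c 5c 5c f7) = d3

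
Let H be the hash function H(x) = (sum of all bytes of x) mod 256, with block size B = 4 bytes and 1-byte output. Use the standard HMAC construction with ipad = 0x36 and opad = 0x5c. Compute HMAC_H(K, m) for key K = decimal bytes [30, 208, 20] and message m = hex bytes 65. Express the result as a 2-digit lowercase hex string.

3d

Key decimal bytes [30, 208, 20] = 1e d0 14 is 3 bytes ≤ B = 4; zero-pad to 4 bytes: K' = 1e d0 14 00.
K' ⊕ ipad = 28 e6 22 36.  K' ⊕ opad = 42 8c 48 5c.
Inner input = (K'⊕ipad) ∥ m = 28 e6 22 36 ∥ 65.
Inner hash: sum = 40+230+34+54+101 = 459; mod 256 = 203 → cb.
Outer input = (K'⊕opad) ∥ inner = 42 8c 48 5c ∥ cb.
Outer hash (tag): sum = 66+140+72+92+203 = 573; mod 256 = 61 → 3d.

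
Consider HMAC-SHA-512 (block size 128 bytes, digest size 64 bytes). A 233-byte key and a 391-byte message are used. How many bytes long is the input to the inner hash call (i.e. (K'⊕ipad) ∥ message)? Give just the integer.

Key is 233 > 128 bytes, so it is hashed to 64 bytes then zero-padded to 128: |K'| = 128.
Inner input = (K'⊕ipad) ∥ m → 128 + 391 = 519 bytes.

519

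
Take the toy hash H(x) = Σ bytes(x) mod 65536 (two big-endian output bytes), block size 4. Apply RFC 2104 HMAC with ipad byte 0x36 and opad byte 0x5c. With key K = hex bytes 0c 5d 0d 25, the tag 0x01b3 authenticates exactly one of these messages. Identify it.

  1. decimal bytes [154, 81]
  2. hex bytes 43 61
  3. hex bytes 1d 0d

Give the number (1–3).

Key hex bytes 0c 5d 0d 25 is exactly B = 4 bytes: K' = 0c 5d 0d 25.
K' ⊕ ipad = 3a 6b 3b 13; K' ⊕ opad = 50 01 51 79.
m1: inner = H(3a 6b 3b 13 9a 51) = 01 de; tag = H(50 01 51 79 01 de) = 01fa
m2: inner = H(3a 6b 3b 13 43 61) = 01 97; tag = H(50 01 51 79 01 97) = 01b3 ← matches
m3: inner = H(3a 6b 3b 13 1d 0d) = 01 1d; tag = H(50 01 51 79 01 1d) = 0139

2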